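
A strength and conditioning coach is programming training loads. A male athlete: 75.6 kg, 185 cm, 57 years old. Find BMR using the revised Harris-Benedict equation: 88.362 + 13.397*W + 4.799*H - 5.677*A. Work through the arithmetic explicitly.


Intercept = 88.362
Weight contribution = 13.397 * 75.6 = 1012.8132
Height contribution = 4.799 * 185 = 887.815
Age contribution = 5.677 * 57 = 323.589
BMR = 88.362 + 1012.8132 + 887.815 - 323.589
= 1665.4 kcal/day

1665.4 kcal/day


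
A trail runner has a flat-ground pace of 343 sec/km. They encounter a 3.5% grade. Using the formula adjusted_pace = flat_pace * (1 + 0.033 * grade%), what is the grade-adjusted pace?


Grade factor = 1 + 0.033 * 3.5 = 1.1155
Adjusted = 343 * 1.1155 = 382.62 sec/km

382.62 s/km


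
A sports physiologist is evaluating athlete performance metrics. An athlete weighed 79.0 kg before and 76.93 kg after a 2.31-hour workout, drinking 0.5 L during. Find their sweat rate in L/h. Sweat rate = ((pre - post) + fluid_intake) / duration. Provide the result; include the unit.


Body mass change = 2.07 kg
Total sweat loss = 2.07 + 0.5 = 2.57 L
Rate = 2.57 / 2.31 = 1.113 L/h

1.113 L/h


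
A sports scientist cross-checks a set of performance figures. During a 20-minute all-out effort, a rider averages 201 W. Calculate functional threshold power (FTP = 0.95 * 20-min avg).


FTP = 0.95 * 201
= 190.95 W

190.95 W


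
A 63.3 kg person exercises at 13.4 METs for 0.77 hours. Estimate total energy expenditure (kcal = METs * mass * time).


Energy = METs * mass(kg) * time(h)
= 13.4 * 63.3 * 0.77
= 653.13 kcal

653.13 kcal


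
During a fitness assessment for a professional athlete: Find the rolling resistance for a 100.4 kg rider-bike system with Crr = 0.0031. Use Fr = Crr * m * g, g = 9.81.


m * g = 100.4 * 9.81 = 984.924 N
Fr = 0.0031 * 984.924 = 3.053 N

3.053 N


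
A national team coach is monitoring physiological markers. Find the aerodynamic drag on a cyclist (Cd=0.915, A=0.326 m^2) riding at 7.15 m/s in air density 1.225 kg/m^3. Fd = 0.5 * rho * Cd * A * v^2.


Fd = 0.5 * 1.225 * 0.915 * 0.326 * 7.15^2
= 0.5 * 1.225 * 0.915 * 0.326 * 51.1225
= 9.34 N

9.34 N


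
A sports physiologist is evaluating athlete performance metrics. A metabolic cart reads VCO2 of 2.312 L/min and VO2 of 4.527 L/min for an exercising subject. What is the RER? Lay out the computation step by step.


RER = VCO2 / VO2 = 2.312 / 4.527 = 0.5107

0.5107


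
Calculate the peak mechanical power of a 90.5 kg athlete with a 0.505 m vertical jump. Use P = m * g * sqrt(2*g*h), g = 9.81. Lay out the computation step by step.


First, sqrt(2gh) = sqrt(2 * 9.81 * 0.505)
= sqrt(9.9081) = 3.147713 m/s
Power = 90.5 * 9.81 * 3.147713 = 2794.56 W

2794.56 W


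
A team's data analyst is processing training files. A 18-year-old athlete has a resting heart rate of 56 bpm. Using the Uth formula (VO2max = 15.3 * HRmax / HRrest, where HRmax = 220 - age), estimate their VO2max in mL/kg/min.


HRmax = 220 - 18 = 202 bpm
Ratio = HRmax / HRrest = 202 / 56 = 3.6071
VO2max = 15.3 * 3.6071 = 55.19 mL/kg/min

55.19 mL/kg/min


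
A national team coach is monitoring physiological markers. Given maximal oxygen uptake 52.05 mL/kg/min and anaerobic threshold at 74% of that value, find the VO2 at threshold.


Percentage as decimal = 0.74
VO2 at AT = 52.05 * 0.74 = 38.52 mL/kg/min

38.52 mL/kg/min


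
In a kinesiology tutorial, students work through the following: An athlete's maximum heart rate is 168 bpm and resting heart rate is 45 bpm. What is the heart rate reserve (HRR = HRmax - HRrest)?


HRR = HRmax - HRrest
= 168 - 45
= 123 bpm

123 bpm


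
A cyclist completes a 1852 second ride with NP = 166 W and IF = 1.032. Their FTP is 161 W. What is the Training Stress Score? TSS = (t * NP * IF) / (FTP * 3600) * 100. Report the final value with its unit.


t * NP * IF = 1852 * 166 * 1.032 = 317269.824
FTP * 3600 = 579600
TSS = (317269.824 / 579600) * 100 = 54.74

54.74 TSS


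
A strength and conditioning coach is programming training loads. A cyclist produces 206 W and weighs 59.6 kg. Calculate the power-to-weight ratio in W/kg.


P/W = power / mass
= 206 / 59.6
= 3.456 W/kg

3.456 W/kg


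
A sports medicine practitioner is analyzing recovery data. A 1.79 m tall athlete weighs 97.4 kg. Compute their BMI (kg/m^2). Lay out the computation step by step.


height^2 = 3.2041 m^2
BMI = 97.4 / 3.2041 = 30.4 kg/m^2

30.4 kg/m^2


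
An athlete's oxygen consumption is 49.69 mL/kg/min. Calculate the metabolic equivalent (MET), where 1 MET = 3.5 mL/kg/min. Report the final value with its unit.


MET = VO2 / 3.5
= 49.69 / 3.5
= 14.2 METs

14.2 METs


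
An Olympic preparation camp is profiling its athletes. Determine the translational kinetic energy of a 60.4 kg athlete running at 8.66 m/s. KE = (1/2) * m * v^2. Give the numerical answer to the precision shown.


KE = 0.5 * m * v^2
= 0.5 * 60.4 * 8.66^2
= 0.5 * 60.4 * 74.9956
= 2264.87 J

2264.87 J


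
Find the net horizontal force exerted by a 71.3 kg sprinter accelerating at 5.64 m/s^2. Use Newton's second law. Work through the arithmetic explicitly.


Newton's second law: F = m * a
F = 71.3 * 5.64 = 402.13 N

402.13 N


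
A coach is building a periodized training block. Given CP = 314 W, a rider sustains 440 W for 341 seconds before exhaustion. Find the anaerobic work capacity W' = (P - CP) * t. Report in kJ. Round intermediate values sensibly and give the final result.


Excess power = 440 - 314 = 126 W
Work above CP = 126 * 341 = 42966 J
W' = 42.966 kJ

42.966 kJ


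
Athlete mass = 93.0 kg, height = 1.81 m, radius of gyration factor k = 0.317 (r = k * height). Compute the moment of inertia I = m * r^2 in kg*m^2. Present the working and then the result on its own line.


r = k * height = 0.317 * 1.81 = 0.57377 m
r^2 = 0.57377^2 = 0.329212
I = 93.0 * 0.329212 = 30.617 kg*m^2

30.617 kg*m^2


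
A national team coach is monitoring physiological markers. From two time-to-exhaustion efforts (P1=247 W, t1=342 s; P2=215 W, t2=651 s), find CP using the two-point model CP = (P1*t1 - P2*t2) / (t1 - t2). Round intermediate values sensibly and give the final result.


Work in trial 1 = 84474 J
Work in trial 2 = 139965 J
Delta work = -55491 J
Delta time = -309 s
CP = -55491 / -309 = 179.58 W

179.58 W


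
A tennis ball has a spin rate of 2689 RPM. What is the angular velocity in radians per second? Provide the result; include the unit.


Convert RPM to rad/s: multiply by 2*pi and divide by 60
omega = 2689 * 2 * pi / 60
= 281.591 rad/s

281.591 rad/s


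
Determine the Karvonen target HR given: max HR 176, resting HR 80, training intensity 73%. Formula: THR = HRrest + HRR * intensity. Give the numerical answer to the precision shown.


HRR = HRmax - HRrest = 176 - 80 = 96
THR = 80 + 96 * 0.73
= 150.08 bpm

150.08 bpm


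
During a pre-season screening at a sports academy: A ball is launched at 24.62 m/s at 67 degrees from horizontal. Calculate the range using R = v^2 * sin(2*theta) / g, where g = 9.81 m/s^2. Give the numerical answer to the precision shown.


sin(2 * 67) = sin(134) = 0.71934
v^2 = 24.62^2 = 606.1444
R = 606.1444 * 0.71934 / 9.81
= 44.447 m

44.447 m


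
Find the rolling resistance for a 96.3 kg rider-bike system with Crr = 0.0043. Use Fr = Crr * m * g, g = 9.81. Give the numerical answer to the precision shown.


m * g = 96.3 * 9.81 = 944.703 N
Fr = 0.0043 * 944.703 = 4.062 N

4.062 N


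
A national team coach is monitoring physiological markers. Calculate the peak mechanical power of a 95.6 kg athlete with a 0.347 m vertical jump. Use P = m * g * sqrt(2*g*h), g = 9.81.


First, sqrt(2gh) = sqrt(2 * 9.81 * 0.347)
= sqrt(6.80814) = 2.609241 m/s
Power = 95.6 * 9.81 * 2.609241 = 2447.04 W

2447.04 W


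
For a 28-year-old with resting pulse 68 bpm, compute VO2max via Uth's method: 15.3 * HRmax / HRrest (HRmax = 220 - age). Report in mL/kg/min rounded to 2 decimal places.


Step 1: HRmax = 220 - 28 = 192 bpm
Step 2: Ratio = 192 / 68 = 2.8235
Step 3: VO2max = 15.3 * 2.8235 = 43.2 mL/kg/min

43.2 mL/kg/min


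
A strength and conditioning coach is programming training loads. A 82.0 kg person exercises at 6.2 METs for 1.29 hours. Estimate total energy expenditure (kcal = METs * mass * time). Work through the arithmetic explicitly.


Energy = METs * mass(kg) * time(h)
= 6.2 * 82.0 * 1.29
= 655.84 kcal

655.84 kcal


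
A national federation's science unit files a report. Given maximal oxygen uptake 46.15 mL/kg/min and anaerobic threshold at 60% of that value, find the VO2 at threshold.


Percentage as decimal = 0.6
VO2 at AT = 46.15 * 0.6 = 27.69 mL/kg/min

27.69 mL/kg/min


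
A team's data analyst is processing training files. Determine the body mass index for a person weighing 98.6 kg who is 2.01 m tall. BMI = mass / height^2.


BMI = mass / height^2
= 98.6 / 2.01^2
= 98.6 / 4.0401
= 24.41 kg/m^2

24.41 kg/m^2


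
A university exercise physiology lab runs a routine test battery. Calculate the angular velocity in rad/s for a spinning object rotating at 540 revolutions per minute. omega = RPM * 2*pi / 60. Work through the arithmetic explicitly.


omega = RPM * 2*pi / 60
= 540 * 6.28318531 / 60
= 56.549 rad/s

56.549 rad/s


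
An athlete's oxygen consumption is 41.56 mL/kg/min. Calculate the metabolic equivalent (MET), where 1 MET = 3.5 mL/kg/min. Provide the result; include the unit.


MET = VO2 / 3.5
= 41.56 / 3.5
= 11.87 METs

11.87 METs


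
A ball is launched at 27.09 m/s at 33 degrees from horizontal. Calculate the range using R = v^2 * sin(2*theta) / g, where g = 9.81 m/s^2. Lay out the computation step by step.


sin(2 * 33) = sin(66) = 0.913545
v^2 = 27.09^2 = 733.8681
R = 733.8681 * 0.913545 / 9.81
= 68.341 m

68.341 m


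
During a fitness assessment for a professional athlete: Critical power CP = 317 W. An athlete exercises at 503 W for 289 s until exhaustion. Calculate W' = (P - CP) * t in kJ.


P - CP = 503 - 317 = 186 W
W' = 186 * 289 = 53754 J
= 53754 / 1000 = 53.754 kJ

53.754 kJ


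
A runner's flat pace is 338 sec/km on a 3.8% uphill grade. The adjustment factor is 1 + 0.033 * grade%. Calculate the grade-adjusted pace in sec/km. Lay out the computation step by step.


Factor = 1 + 0.033 * 3.8 = 1.1254
Adjusted pace = 338 * 1.1254
= 380.39 sec/km

380.39 s/km


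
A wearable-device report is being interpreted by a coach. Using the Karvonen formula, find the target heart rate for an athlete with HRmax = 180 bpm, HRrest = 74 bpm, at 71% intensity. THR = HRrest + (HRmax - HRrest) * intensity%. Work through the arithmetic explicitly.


HRR = 180 - 74 = 106
THR = 74 + 106 * 0.71
= 74 + 75.26
= 149.26 bpm

149.26 bpm


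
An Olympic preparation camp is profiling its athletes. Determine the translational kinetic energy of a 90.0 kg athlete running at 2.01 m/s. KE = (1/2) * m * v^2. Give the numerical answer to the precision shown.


KE = 0.5 * m * v^2
= 0.5 * 90.0 * 2.01^2
= 0.5 * 90.0 * 4.0401
= 181.8 J

181.8 J


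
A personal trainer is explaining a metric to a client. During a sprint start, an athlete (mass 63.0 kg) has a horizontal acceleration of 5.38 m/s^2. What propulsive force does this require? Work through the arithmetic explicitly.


Propulsive force = mass * acceleration
= 63.0 kg * 5.38 m/s^2
= 338.94 N

338.94 N


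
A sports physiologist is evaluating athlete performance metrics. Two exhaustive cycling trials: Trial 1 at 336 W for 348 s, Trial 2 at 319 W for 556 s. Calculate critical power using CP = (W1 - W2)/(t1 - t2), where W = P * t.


W1 = 336 * 348 = 116928 J
W2 = 319 * 556 = 177364 J
CP = (116928 - 177364) / (348 - 556)
= -60436 / -208
= 290.56 W

290.56 W


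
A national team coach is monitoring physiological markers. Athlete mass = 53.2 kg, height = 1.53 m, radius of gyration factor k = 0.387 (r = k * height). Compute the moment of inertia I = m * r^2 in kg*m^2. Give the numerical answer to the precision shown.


r = k * height = 0.387 * 1.53 = 0.59211 m
r^2 = 0.59211^2 = 0.350594
I = 53.2 * 0.350594 = 18.652 kg*m^2

18.652 kg*m^2


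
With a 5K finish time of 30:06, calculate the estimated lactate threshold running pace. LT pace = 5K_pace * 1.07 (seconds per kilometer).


Race duration = 1806 s for 5 km
Average pace = 1806 / 5 = 361.2 s/km
LT pace = 361.2 * 1.07
= 386.48 s/km

386.48 s/km


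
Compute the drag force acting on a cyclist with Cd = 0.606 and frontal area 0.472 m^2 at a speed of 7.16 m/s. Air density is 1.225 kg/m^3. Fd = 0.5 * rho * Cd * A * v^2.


Step 1: v^2 = 51.2656
Step 2: Fd = 0.5 * 1.225 * 0.606 * 0.472 * 51.2656
= 8.981 N

8.981 N


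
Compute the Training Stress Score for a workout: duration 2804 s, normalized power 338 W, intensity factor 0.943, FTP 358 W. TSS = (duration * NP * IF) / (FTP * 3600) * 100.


Product = 2804 * 338 * 0.943 = 893730.136
Base = 358 * 3600 = 1288800
TSS = 893730.136 / 1288800 * 100 = 69.35

69.35 TSS


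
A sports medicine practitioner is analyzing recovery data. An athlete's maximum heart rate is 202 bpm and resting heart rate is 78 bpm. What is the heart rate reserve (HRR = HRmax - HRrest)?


HRR = HRmax - HRrest
= 202 - 78
= 124 bpm

124 bpm


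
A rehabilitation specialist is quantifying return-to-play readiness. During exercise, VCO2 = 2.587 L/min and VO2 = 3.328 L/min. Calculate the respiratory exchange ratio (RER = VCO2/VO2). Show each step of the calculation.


RER = VCO2 / VO2
= 2.587 / 3.328
= 0.7773

0.7773


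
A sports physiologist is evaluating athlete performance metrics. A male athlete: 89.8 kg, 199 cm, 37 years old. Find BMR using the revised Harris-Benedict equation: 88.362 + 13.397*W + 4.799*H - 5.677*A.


Intercept = 88.362
Weight contribution = 13.397 * 89.8 = 1203.0506
Height contribution = 4.799 * 199 = 955.001
Age contribution = 5.677 * 37 = 210.049
BMR = 88.362 + 1203.0506 + 955.001 - 210.049
= 2036.36 kcal/day

2036.36 kcal/day


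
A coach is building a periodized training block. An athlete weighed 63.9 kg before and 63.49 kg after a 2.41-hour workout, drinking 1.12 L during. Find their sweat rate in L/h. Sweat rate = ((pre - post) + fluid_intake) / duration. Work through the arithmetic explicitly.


Body mass change = 0.41 kg
Total sweat loss = 0.41 + 1.12 = 1.53 L
Rate = 1.53 / 2.41 = 0.635 L/h

0.635 L/h


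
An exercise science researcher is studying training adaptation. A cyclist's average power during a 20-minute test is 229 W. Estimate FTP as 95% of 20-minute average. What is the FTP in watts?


FTP = 20-min power * 0.95
= 229 * 0.95
= 217.55 W

217.55 W


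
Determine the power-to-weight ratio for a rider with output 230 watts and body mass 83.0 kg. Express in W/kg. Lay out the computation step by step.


P/W = 230 / 83.0 = 2.771 W/kg

2.771 W/kg


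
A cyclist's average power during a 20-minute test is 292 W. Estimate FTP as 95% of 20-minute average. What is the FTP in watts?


FTP = 20-min power * 0.95
= 292 * 0.95
= 277.4 W

277.4 W


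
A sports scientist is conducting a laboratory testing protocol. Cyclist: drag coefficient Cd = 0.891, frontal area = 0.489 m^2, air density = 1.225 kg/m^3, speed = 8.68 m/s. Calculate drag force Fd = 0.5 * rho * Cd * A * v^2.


v^2 = 8.68^2 = 75.3424
Fd = 0.5 * 1.225 * 0.891 * 0.489 * 75.3424
= 20.106 N

20.106 N


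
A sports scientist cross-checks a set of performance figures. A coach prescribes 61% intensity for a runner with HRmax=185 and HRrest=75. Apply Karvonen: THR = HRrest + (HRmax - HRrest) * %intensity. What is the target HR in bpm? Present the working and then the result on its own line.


Heart rate reserve = 185 - 75 = 110
Intensity fraction = 61 / 100 = 0.61
THR = 75 + 110 * 0.61 = 142.1 bpm

142.1 bpm


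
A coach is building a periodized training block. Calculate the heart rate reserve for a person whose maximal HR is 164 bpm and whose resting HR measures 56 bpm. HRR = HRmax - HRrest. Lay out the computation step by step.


HRmax = 164 bpm
HRrest = 56 bpm
HRR = 164 - 56 = 108 bpm

108 bpm


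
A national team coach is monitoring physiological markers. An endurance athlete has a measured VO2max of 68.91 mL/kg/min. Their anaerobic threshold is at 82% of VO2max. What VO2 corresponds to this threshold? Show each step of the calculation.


Anaerobic threshold VO2 = VO2max * 82%
= 68.91 * 0.82
= 56.51 mL/kg/min

56.51 mL/kg/min


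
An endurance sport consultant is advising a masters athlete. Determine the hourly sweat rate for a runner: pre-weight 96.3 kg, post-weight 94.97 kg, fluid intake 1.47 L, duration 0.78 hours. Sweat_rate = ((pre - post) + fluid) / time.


Mass lost = 96.3 - 94.97 = 1.33 kg
Add fluid consumed: 1.33 + 1.47 = 2.8 L total sweat
Sweat rate = 2.8 / 0.78 = 3.59 L/h

3.59 L/h


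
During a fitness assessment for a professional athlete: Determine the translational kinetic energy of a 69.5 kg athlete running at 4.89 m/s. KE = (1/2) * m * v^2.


KE = 0.5 * m * v^2
= 0.5 * 69.5 * 4.89^2
= 0.5 * 69.5 * 23.9121
= 830.95 J

830.95 J


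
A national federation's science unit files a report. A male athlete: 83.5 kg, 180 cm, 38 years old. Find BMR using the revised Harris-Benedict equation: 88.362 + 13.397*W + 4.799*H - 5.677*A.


Intercept = 88.362
Weight contribution = 13.397 * 83.5 = 1118.6495
Height contribution = 4.799 * 180 = 863.82
Age contribution = 5.677 * 38 = 215.726
BMR = 88.362 + 1118.6495 + 863.82 - 215.726
= 1855.11 kcal/day

1855.11 kcal/day


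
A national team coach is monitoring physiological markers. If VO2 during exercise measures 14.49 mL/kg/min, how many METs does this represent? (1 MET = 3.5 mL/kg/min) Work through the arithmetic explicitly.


METs = VO2 / 3.5 = 14.49 / 3.5 = 4.14

4.14 METs


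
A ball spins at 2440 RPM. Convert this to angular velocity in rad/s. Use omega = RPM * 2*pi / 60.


omega = 2440 * 2 * pi / 60
= 2440 * 6.28318531 / 60
= 15330.972 / 60
= 255.516 rad/s

255.516 rad/s


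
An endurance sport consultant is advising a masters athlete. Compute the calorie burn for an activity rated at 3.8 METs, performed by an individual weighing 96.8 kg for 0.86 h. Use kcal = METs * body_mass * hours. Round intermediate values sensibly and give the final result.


Product of METs and mass = 3.8 * 96.8 = 367.84
Total kcal = 367.84 * 0.86 = 316.34 kcal

316.34 kcal


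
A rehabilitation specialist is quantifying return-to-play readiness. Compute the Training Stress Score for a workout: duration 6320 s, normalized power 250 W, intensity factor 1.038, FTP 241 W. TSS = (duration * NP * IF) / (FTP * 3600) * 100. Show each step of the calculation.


Product = 6320 * 250 * 1.038 = 1640040.0
Base = 241 * 3600 = 867600
TSS = 1640040.0 / 867600 * 100 = 189.03

189.03 TSS


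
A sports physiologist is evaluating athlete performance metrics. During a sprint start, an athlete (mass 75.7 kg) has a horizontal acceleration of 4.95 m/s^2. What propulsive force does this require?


Propulsive force = mass * acceleration
= 75.7 kg * 4.95 m/s^2
= 374.72 N

374.72 N


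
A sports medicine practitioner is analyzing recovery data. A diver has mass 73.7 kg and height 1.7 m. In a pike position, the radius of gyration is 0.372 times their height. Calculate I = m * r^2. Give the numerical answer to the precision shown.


r = 0.372 * 1.7 = 0.6324 m
I = m * r^2 = 73.7 * 0.39993 = 29.475 kg*m^2

29.475 kg*m^2


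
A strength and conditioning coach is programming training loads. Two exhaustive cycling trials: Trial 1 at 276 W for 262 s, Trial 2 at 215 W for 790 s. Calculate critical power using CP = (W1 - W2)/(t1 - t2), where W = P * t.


W1 = 276 * 262 = 72312 J
W2 = 215 * 790 = 169850 J
CP = (72312 - 169850) / (262 - 790)
= -97538 / -528
= 184.73 W

184.73 W


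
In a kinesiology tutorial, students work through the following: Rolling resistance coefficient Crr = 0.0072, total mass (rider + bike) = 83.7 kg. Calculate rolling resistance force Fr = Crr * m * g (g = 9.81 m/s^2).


Fr = Crr * m * g
= 0.0072 * 83.7 * 9.81
= 5.912 N

5.912 N


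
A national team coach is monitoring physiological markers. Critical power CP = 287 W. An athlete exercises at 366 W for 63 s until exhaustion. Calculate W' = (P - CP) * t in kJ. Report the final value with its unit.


P - CP = 366 - 287 = 79 W
W' = 79 * 63 = 4977 J
= 4977 / 1000 = 4.977 kJ

4.977 kJ


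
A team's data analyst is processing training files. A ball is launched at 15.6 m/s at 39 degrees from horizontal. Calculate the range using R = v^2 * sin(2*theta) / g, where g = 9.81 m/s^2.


sin(2 * 39) = sin(78) = 0.978148
v^2 = 15.6^2 = 243.36
R = 243.36 * 0.978148 / 9.81
= 24.265 m

24.265 m


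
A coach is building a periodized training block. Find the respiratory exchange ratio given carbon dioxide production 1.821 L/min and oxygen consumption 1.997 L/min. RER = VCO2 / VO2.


VCO2 = 1.821 L/min
VO2 = 1.997 L/min
RER = 1.821 / 1.997 = 0.9119

0.9119


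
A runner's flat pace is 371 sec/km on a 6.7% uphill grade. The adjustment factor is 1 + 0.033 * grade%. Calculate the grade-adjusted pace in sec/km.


Factor = 1 + 0.033 * 6.7 = 1.2211
Adjusted pace = 371 * 1.2211
= 453.03 sec/km

453.03 s/km


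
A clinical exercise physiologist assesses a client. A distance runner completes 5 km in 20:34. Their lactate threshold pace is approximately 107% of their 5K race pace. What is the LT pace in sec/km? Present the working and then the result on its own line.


Convert to seconds: 20 min 34 s = 1234 s
Pace per km = 1234 / 5 = 246.8 s/km
LT pace = 246.8 * 1.07 = 264.08 s/km

264.08 s/km


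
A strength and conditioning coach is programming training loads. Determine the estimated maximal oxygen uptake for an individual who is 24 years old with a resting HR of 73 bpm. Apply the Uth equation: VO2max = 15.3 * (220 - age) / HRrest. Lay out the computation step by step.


HRmax = 220 - 24 = 196
VO2max = 15.3 * (196 / 73)
= 15.3 * 2.6849
= 41.08 mL/kg/min

41.08 mL/kg/min


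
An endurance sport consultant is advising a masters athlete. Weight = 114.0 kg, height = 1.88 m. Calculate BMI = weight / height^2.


height^2 = 1.88^2 = 3.5344
BMI = 114.0 / 3.5344 = 32.25 kg/m^2

32.25 kg/m^2


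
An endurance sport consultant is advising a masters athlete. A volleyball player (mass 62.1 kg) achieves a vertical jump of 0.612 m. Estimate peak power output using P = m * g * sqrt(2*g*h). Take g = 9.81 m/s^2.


2 * g * h = 2 * 9.81 * 0.612 = 12.00744
sqrt(12.00744) = 3.465175 m/s
P = 62.1 * 9.81 * 3.465175 = 2110.99 W

2110.99 W


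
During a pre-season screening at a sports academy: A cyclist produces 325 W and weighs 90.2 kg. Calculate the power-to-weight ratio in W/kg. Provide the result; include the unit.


P/W = power / mass
= 325 / 90.2
= 3.603 W/kg

3.603 W/kg


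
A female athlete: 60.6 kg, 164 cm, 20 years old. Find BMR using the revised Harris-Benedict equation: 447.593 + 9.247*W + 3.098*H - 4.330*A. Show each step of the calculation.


Intercept = 447.593
Weight contribution = 9.247 * 60.6 = 560.3682
Height contribution = 3.098 * 164 = 508.072
Age contribution = 4.33 * 20 = 86.6
BMR = 447.593 + 560.3682 + 508.072 - 86.6
= 1429.43 kcal/day

1429.43 kcal/day


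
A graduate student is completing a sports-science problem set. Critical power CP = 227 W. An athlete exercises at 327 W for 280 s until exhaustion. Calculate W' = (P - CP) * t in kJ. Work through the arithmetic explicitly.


P - CP = 327 - 227 = 100 W
W' = 100 * 280 = 28000 J
= 28000 / 1000 = 28.0 kJ

28.0 kJ


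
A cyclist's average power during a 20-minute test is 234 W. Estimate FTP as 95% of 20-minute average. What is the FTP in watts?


FTP = 20-min power * 0.95
= 234 * 0.95
= 222.3 W

222.3 W


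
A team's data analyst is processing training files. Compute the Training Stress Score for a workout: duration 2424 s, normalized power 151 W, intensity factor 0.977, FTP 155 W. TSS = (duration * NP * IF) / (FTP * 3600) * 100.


Product = 2424 * 151 * 0.977 = 357605.448
Base = 155 * 3600 = 558000
TSS = 357605.448 / 558000 * 100 = 64.09

64.09 TSS


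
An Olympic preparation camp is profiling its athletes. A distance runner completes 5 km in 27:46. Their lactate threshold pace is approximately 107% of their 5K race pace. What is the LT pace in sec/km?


Convert to seconds: 27 min 46 s = 1666 s
Pace per km = 1666 / 5 = 333.2 s/km
LT pace = 333.2 * 1.07 = 356.52 s/km

356.52 s/km


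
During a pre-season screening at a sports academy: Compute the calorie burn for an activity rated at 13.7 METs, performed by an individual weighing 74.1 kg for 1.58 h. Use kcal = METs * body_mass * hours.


Product of METs and mass = 13.7 * 74.1 = 1015.17
Total kcal = 1015.17 * 1.58 = 1603.97 kcal

1603.97 kcal


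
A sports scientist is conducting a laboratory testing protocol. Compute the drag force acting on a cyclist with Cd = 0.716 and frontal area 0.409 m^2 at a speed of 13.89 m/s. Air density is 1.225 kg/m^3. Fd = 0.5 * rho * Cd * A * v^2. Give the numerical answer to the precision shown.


Step 1: v^2 = 192.9321
Step 2: Fd = 0.5 * 1.225 * 0.716 * 0.409 * 192.9321
= 34.606 N

34.606 N


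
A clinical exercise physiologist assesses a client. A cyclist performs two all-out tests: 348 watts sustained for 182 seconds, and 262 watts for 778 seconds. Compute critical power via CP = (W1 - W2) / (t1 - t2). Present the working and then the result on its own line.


W1 = P1 * t1 = 348 * 182 = 63336 J
W2 = P2 * t2 = 262 * 778 = 203836 J
CP = (63336 - 203836) / (182 - 778)
= 235.74 W

235.74 W


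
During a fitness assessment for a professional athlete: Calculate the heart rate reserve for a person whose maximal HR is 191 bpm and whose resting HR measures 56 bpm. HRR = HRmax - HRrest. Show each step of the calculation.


HRmax = 191 bpm
HRrest = 56 bpm
HRR = 191 - 56 = 135 bpm

135 bpm


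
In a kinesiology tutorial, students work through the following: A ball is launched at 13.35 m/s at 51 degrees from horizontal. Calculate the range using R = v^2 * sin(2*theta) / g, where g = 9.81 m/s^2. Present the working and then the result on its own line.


sin(2 * 51) = sin(102) = 0.978148
v^2 = 13.35^2 = 178.2225
R = 178.2225 * 0.978148 / 9.81
= 17.77 m

17.77 m


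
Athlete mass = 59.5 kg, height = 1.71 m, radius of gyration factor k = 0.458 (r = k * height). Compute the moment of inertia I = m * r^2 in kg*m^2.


r = k * height = 0.458 * 1.71 = 0.78318 m
r^2 = 0.78318^2 = 0.613371
I = 59.5 * 0.613371 = 36.496 kg*m^2

36.496 kg*m^2


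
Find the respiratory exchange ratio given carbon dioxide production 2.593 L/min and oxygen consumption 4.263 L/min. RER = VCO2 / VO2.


VCO2 = 2.593 L/min
VO2 = 4.263 L/min
RER = 2.593 / 4.263 = 0.6083

0.6083


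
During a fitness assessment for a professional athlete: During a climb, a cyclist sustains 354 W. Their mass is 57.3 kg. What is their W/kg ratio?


Power-to-weight = 354 W / 57.3 kg
= 6.178 W/kg

6.178 W/kg


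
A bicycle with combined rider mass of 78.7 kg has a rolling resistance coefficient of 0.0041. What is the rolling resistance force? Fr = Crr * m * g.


Fr = 0.0041 * 78.7 * 9.81
= 0.32267 * 9.81
= 3.165 N

3.165 N


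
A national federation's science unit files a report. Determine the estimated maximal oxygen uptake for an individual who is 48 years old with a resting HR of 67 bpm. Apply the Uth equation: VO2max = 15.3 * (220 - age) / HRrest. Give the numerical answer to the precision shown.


HRmax = 220 - 48 = 172
VO2max = 15.3 * (172 / 67)
= 15.3 * 2.5672
= 39.28 mL/kg/min

39.28 mL/kg/min


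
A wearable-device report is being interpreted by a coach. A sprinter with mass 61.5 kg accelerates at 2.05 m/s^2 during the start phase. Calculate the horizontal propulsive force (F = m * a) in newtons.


F = m * a
= 61.5 * 2.05
= 126.08 N

126.08 N


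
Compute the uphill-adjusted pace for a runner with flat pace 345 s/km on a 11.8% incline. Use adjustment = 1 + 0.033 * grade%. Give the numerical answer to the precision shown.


Adjustment factor = 1 + 0.033 * 11.8 = 1.3894
Grade-adjusted pace = 345 * 1.3894 = 479.34 s/km

479.34 s/km


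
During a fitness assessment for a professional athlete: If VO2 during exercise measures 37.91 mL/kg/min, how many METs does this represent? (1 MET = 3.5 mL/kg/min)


METs = VO2 / 3.5 = 37.91 / 3.5 = 10.83

10.83 METs


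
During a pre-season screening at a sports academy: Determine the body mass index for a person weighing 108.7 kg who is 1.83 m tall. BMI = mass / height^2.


BMI = mass / height^2
= 108.7 / 1.83^2
= 108.7 / 3.3489
= 32.46 kg/m^2

32.46 kg/m^2


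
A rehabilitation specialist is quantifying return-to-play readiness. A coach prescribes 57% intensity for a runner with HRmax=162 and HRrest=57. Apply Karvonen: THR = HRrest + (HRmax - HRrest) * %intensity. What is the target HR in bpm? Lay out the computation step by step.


Heart rate reserve = 162 - 57 = 105
Intensity fraction = 57 / 100 = 0.57
THR = 57 + 105 * 0.57 = 116.85 bpm

116.85 bpm


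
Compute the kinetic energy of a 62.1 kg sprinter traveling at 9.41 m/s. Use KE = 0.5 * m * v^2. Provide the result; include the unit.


Velocity squared = 88.5481
KE = 0.5 * 62.1 * 88.5481 = 2749.42 J

2749.42 J


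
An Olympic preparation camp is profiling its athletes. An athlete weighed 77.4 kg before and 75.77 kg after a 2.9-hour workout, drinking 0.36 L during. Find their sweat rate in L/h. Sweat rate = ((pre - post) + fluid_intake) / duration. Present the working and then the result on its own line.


Body mass change = 1.63 kg
Total sweat loss = 1.63 + 0.36 = 1.99 L
Rate = 1.99 / 2.9 = 0.686 L/h

0.686 L/h


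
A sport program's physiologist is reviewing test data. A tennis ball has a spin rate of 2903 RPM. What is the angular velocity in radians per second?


Convert RPM to rad/s: multiply by 2*pi and divide by 60
omega = 2903 * 2 * pi / 60
= 304.001 rad/s

304.001 rad/s


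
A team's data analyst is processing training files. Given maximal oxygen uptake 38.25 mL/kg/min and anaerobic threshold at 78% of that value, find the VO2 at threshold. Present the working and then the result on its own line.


Percentage as decimal = 0.78
VO2 at AT = 38.25 * 0.78 = 29.84 mL/kg/min

29.84 mL/kg/min


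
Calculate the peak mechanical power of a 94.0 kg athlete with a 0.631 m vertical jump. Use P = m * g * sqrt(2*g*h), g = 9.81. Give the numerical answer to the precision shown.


First, sqrt(2gh) = sqrt(2 * 9.81 * 0.631)
= sqrt(12.38022) = 3.518554 m/s
Power = 94.0 * 9.81 * 3.518554 = 3244.6 W

3244.6 W


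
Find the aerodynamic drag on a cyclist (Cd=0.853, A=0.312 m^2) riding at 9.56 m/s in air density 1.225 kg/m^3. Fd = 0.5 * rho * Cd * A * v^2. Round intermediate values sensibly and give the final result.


Fd = 0.5 * 1.225 * 0.853 * 0.312 * 9.56^2
= 0.5 * 1.225 * 0.853 * 0.312 * 91.3936
= 14.898 N

14.898 N


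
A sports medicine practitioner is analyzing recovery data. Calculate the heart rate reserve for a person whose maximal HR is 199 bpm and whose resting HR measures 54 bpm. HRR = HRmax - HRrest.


HRmax = 199 bpm
HRrest = 54 bpm
HRR = 199 - 54 = 145 bpm

145 bpm


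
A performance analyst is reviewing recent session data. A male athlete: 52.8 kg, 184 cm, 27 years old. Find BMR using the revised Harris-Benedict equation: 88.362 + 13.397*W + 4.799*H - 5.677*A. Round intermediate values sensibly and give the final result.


Intercept = 88.362
Weight contribution = 13.397 * 52.8 = 707.3616
Height contribution = 4.799 * 184 = 883.016
Age contribution = 5.677 * 27 = 153.279
BMR = 88.362 + 707.3616 + 883.016 - 153.279
= 1525.46 kcal/day

1525.46 kcal/day


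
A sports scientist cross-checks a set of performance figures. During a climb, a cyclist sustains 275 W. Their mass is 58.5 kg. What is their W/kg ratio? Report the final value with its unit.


Power-to-weight = 275 W / 58.5 kg
= 4.701 W/kg

4.701 W/kg


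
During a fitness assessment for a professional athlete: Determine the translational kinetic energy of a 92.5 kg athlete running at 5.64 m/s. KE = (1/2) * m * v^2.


KE = 0.5 * m * v^2
= 0.5 * 92.5 * 5.64^2
= 0.5 * 92.5 * 31.8096
= 1471.19 J

1471.19 J


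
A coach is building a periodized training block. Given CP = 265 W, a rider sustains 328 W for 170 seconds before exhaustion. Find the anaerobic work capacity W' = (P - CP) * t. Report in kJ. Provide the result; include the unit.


Excess power = 328 - 265 = 63 W
Work above CP = 63 * 170 = 10710 J
W' = 10.71 kJ

10.71 kJ


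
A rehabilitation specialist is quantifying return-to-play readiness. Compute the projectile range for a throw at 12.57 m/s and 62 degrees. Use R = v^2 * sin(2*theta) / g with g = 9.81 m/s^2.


Two times the angle = 124 degrees
sin(124) = 0.829038
R = 158.0049 * 0.829038 / 9.81 = 13.353 m

13.353 m


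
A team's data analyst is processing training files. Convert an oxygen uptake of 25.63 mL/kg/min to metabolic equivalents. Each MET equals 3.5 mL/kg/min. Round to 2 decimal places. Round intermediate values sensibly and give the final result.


One MET = 3.5 mL/kg/min
Number of METs = 25.63 / 3.5
= 7.32 METs

7.32 METs


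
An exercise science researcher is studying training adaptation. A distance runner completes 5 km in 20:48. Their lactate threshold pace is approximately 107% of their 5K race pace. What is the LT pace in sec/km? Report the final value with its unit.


Convert to seconds: 20 min 48 s = 1248 s
Pace per km = 1248 / 5 = 249.6 s/km
LT pace = 249.6 * 1.07 = 267.07 s/km

267.07 s/km


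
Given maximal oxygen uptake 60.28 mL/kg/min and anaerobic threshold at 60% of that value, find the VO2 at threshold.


Percentage as decimal = 0.6
VO2 at AT = 60.28 * 0.6 = 36.17 mL/kg/min

36.17 mL/kg/min


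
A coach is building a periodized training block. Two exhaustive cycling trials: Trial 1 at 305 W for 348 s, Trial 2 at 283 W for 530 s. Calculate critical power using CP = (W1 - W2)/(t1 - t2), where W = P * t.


W1 = 305 * 348 = 106140 J
W2 = 283 * 530 = 149990 J
CP = (106140 - 149990) / (348 - 530)
= -43850 / -182
= 240.93 W

240.93 W


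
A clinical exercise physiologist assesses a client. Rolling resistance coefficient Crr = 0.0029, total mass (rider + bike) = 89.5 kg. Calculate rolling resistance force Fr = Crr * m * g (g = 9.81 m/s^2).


Fr = Crr * m * g
= 0.0029 * 89.5 * 9.81
= 2.546 N

2.546 N


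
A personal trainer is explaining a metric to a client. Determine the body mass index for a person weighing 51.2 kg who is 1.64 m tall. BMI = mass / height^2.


BMI = mass / height^2
= 51.2 / 1.64^2
= 51.2 / 2.6896
= 19.04 kg/m^2

19.04 kg/m^2


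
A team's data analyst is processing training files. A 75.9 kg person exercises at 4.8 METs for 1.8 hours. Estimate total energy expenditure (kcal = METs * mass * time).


Energy = METs * mass(kg) * time(h)
= 4.8 * 75.9 * 1.8
= 655.78 kcal

655.78 kcal


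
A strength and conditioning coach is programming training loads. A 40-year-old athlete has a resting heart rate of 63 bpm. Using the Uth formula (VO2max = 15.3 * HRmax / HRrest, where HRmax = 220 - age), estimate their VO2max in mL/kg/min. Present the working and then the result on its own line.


HRmax = 220 - 40 = 180 bpm
Ratio = HRmax / HRrest = 180 / 63 = 2.8571
VO2max = 15.3 * 2.8571 = 43.71 mL/kg/min

43.71 mL/kg/min


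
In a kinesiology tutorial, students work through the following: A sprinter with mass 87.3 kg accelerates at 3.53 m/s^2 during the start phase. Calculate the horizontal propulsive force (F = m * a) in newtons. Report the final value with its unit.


F = m * a
= 87.3 * 3.53
= 308.17 N

308.17 N


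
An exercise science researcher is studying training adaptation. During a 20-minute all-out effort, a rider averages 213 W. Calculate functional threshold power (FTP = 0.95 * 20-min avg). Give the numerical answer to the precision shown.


FTP = 0.95 * 213
= 202.35 W

202.35 W


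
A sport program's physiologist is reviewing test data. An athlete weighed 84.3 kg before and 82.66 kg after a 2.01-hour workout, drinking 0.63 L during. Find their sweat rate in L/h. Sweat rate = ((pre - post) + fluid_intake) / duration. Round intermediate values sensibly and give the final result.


Body mass change = 1.64 kg
Total sweat loss = 1.64 + 0.63 = 2.27 L
Rate = 2.27 / 2.01 = 1.129 L/h

1.129 L/h


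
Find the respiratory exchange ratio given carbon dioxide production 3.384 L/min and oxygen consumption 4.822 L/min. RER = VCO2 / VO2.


VCO2 = 3.384 L/min
VO2 = 4.822 L/min
RER = 3.384 / 4.822 = 0.7018

0.7018


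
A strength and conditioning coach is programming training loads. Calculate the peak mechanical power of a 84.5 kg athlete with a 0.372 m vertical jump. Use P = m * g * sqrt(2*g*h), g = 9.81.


First, sqrt(2gh) = sqrt(2 * 9.81 * 0.372)
= sqrt(7.29864) = 2.7016 m/s
Power = 84.5 * 9.81 * 2.7016 = 2239.48 W

2239.48 W


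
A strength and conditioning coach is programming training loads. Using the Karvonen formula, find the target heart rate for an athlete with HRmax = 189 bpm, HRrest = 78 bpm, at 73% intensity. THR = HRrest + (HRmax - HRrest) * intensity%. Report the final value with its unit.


HRR = 189 - 78 = 111
THR = 78 + 111 * 0.73
= 78 + 81.03
= 159.03 bpm

159.03 bpm


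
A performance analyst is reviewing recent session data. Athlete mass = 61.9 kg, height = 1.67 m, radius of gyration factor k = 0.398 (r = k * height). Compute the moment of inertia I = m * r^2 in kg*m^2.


r = k * height = 0.398 * 1.67 = 0.66466 m
r^2 = 0.66466^2 = 0.441773
I = 61.9 * 0.441773 = 27.346 kg*m^2

27.346 kg*m^2


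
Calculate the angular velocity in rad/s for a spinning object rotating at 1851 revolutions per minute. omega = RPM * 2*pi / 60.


omega = RPM * 2*pi / 60
= 1851 * 6.28318531 / 60
= 193.836 rad/s

193.836 rad/s


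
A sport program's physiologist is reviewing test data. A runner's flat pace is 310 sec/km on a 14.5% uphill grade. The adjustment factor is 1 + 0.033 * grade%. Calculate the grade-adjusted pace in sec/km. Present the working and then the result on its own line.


Factor = 1 + 0.033 * 14.5 = 1.4785
Adjusted pace = 310 * 1.4785
= 458.34 sec/km

458.34 s/km


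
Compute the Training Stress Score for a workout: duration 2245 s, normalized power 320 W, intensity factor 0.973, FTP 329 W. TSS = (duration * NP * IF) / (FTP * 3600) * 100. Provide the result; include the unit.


Product = 2245 * 320 * 0.973 = 699003.2
Base = 329 * 3600 = 1184400
TSS = 699003.2 / 1184400 * 100 = 59.02

59.02 TSS


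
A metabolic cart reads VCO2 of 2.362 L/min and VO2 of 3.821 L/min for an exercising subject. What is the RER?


RER = VCO2 / VO2 = 2.362 / 3.821 = 0.6182

0.6182


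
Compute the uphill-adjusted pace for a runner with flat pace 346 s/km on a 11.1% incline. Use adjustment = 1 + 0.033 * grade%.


Adjustment factor = 1 + 0.033 * 11.1 = 1.3663
Grade-adjusted pace = 346 * 1.3663 = 472.74 s/km

472.74 s/km


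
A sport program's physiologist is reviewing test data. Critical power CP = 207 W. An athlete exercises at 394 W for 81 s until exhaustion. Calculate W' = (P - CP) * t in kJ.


P - CP = 394 - 207 = 187 W
W' = 187 * 81 = 15147 J
= 15147 / 1000 = 15.147 kJ

15.147 kJ


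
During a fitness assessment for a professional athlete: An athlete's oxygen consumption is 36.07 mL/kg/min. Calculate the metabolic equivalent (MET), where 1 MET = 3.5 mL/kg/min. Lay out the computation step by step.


MET = VO2 / 3.5
= 36.07 / 3.5
= 10.31 METs

10.31 METs


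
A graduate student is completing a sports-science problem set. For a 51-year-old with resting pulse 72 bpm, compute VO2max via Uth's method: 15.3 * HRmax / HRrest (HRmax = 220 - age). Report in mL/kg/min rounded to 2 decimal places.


Step 1: HRmax = 220 - 51 = 169 bpm
Step 2: Ratio = 169 / 72 = 2.3472
Step 3: VO2max = 15.3 * 2.3472 = 35.91 mL/kg/min

35.91 mL/kg/min


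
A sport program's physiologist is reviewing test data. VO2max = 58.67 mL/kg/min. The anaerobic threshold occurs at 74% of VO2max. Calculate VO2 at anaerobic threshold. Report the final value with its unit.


AT fraction = 74 / 100 = 0.74
AT VO2 = 58.67 * 0.74
= 43.42 mL/kg/min

43.42 mL/kg/min
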